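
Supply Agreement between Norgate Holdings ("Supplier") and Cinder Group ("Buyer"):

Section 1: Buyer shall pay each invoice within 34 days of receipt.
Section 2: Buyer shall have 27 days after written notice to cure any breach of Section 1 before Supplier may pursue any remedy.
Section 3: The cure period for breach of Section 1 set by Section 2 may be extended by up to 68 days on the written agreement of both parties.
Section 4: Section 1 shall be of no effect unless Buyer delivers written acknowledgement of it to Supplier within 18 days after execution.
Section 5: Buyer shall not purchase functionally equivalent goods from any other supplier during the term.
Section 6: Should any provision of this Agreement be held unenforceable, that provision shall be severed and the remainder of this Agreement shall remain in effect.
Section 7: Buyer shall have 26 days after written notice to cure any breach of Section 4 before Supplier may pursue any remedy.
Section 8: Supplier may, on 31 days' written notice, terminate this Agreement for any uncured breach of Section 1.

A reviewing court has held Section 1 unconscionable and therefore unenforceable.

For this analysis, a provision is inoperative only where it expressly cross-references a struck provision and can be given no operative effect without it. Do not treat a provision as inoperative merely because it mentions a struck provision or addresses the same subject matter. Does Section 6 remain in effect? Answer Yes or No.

Yes

Section 1 is struck. Section 2 has no operative effect of its own apart from Section 1 and is therefore inoperative. Section 4 merely fixes the acknowledgement condition for Section 1; with Section 1 gone it has nothing to operate on and falls away. Section 8 merely fixes the termination right for breach of Section 1; with Section 1 gone it has nothing to operate on and falls away. The whole of Section 3 is the extension of the cure period for breach of Section 1, defined by reference to Section 2, so Section 3 cannot stand once Section 2 is removed. The only function of Section 7 is the cure period for breach of Section 4, so it cannot stand once Section 4 is removed. Under the severability clause in Section 6, the remaining provisions continue in force. Section 5 and Section 6 remain in effect. Section 6 is among the surviving provisions, so the answer is yes.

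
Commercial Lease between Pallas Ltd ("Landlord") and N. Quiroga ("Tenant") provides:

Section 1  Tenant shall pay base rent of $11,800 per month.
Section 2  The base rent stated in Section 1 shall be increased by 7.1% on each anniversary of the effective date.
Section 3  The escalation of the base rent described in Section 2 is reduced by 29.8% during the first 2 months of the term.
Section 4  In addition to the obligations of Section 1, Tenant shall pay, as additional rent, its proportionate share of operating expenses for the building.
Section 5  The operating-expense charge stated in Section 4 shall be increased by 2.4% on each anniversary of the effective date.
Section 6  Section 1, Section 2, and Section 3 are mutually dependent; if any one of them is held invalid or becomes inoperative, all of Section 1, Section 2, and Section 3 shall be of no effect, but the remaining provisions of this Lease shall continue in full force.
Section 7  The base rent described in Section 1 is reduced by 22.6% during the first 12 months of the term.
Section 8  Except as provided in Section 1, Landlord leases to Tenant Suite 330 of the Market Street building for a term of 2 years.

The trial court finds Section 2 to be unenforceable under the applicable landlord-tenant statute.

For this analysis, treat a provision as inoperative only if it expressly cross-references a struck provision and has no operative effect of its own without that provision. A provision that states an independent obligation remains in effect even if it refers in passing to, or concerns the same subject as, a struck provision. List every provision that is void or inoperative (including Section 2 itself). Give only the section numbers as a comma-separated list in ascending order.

1, 2, 3, 7

Section 2 is struck. The whole of Section 3 is the introductory reduction to the escalation of the base rent, defined by reference to Section 2, so Section 3 cannot stand once Section 2 is removed. Although Section 4 refers to Section 1, its operative terms do not depend on Section 1, so it remains in effect. Although Section 8 refers to Section 1, its operative terms do not depend on Section 1, so it remains in effect. Section 6 declares Section 1, Section 2, and Section 3 mutually dependent; since one of them has fallen, all of them are of no effect. That brings down Section 1 as well. Section 7 in turn depends solely on a provision now struck and likewise falls. The remainder continues in force under Section 6. The provisions still in force are Section 4, Section 5, Section 6, and Section 8.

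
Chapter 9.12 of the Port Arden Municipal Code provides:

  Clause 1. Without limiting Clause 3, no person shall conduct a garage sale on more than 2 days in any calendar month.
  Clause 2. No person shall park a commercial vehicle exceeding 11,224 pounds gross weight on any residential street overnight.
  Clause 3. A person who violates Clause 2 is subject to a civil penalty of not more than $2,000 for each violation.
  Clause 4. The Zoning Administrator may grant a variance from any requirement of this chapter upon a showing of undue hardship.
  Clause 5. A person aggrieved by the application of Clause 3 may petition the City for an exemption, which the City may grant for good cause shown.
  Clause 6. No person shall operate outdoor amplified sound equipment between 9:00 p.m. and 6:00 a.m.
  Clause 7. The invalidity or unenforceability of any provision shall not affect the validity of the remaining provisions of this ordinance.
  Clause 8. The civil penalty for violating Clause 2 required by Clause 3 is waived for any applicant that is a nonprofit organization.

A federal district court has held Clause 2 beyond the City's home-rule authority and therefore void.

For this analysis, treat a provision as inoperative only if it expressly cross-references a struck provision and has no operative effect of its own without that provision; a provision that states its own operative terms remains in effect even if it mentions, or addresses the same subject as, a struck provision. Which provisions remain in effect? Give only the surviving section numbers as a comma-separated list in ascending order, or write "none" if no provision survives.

Clause 2 is struck. Clause 3 operates only by reference to Clause 2, so it falls with Clause 2. Clause 5 merely fixes the exemption procedure for Clause 3; with Clause 3 gone it has nothing to operate on and falls away. The whole of Clause 8 is the nonprofit waiver of the civil penalty for violating Clause 2, defined by reference to Clause 3, so Clause 8 cannot stand once Clause 3 is removed. Although Clause 1 refers to Clause 3, its operative terms do not depend on Clause 3, so it remains in effect. Under the severability clause in Clause 7, the remaining provisions continue in force. Clause 1, Clause 4, Clause 6, and Clause 7 remain in effect.

1, 4, 6, 7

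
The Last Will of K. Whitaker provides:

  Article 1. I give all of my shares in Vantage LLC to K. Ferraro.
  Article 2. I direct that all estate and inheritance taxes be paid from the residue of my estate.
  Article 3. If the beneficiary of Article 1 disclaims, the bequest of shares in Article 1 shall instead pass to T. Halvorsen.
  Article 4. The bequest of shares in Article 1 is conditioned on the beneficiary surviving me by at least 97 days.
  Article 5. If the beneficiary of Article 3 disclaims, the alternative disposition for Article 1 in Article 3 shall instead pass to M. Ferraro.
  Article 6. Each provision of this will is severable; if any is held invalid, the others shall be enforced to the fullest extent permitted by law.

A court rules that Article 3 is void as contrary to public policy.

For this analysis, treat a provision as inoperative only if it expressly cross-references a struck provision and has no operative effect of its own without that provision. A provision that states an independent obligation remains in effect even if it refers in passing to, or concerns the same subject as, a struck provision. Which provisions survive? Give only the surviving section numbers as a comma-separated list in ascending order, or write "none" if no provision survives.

1, 2, 4, 6

Article 3 is struck. Article 5 merely fixes the alternative disposition for Article 3; with Article 3 gone it has nothing to operate on and falls away. Article 6 is a severability clause and preserves every provision that can still be given independent effect. That leaves Article 1, Article 2, Article 4, and Article 6 in effect.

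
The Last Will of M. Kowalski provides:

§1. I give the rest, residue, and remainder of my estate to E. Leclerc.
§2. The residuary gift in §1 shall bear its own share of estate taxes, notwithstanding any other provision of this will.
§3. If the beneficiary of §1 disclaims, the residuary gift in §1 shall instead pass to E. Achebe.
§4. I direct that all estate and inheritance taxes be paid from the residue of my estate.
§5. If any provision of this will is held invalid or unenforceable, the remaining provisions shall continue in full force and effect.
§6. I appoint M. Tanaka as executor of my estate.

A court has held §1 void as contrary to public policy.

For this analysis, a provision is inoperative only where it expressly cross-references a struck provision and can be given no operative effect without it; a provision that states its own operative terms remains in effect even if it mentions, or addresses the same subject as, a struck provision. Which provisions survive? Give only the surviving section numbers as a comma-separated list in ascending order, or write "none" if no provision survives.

4, 5, 6

§1 is struck. §2 operates only by reference to §1, so it falls with §1. The only function of §3 is the alternative disposition for §1, so it cannot stand once §1 is removed. §5 is a severability clause and preserves every provision that can still be given independent effect. That leaves §4, §5, and §6 in effect.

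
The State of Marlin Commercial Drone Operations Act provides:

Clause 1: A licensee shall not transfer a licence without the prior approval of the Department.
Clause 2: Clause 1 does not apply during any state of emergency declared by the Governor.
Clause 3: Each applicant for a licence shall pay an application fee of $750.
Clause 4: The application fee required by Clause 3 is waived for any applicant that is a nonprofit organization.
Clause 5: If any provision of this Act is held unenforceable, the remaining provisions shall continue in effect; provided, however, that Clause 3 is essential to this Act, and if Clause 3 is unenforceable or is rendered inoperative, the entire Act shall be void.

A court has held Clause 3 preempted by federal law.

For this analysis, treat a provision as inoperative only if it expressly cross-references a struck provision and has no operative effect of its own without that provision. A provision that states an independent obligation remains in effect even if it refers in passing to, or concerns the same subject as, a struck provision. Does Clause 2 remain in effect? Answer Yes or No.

No

Clause 3 is struck. Clause 4 operates only by reference to Clause 3, so it falls with Clause 3. Clause 5 makes Clause 3 an essential term, and Clause 3 is the provision held invalid; under Clause 5, the entire Act is therefore void. No provision of the Act survives. Clause 2 is among the inoperative provisions, so the answer is no.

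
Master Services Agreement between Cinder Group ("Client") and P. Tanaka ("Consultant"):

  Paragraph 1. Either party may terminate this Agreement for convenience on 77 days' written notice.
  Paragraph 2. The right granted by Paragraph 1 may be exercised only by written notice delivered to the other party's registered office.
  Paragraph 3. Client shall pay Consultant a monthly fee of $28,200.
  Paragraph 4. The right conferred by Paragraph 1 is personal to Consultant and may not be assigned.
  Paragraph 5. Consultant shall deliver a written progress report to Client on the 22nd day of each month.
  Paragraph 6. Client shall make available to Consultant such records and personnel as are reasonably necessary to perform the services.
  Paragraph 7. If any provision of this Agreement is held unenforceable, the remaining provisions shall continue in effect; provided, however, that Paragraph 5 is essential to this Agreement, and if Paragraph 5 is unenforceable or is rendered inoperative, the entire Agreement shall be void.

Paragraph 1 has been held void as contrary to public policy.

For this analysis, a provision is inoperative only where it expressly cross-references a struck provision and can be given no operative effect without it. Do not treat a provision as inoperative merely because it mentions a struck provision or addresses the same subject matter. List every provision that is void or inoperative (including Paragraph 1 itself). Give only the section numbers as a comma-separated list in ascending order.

1, 2, 4

Paragraph 1 is struck. Paragraph 2 has no operative effect of its own apart from Paragraph 1 and is therefore inoperative. Paragraph 4 has no operative effect of its own apart from Paragraph 1 and is therefore inoperative. Paragraph 7 makes Paragraph 5 an essential term, but Paragraph 5 is unaffected, so the severability proviso in Paragraph 7 preserves the remaining provisions. Paragraph 3, Paragraph 5, Paragraph 6, and Paragraph 7 remain in effect.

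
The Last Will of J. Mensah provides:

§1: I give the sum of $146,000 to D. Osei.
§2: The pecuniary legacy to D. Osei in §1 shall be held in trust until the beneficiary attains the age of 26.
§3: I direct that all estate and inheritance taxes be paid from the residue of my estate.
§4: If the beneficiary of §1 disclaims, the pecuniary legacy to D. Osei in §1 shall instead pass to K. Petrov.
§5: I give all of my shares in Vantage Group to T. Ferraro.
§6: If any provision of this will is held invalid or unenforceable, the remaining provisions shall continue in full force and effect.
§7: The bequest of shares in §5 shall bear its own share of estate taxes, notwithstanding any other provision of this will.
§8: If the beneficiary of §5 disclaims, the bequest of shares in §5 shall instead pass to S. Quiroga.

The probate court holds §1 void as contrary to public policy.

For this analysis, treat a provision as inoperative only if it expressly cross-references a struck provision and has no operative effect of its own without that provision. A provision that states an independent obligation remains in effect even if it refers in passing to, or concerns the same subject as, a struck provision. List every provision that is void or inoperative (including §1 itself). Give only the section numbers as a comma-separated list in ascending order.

§1 is struck. The only function of §2 is the trust for §1, so it cannot stand once §1 is removed. §4 merely fixes the alternative disposition for §1; with §1 gone it has nothing to operate on and falls away. Under the severability clause in §6, the remaining provisions continue in force. That leaves §3, §5, §6, §7, and §8 in effect.

1, 2, 4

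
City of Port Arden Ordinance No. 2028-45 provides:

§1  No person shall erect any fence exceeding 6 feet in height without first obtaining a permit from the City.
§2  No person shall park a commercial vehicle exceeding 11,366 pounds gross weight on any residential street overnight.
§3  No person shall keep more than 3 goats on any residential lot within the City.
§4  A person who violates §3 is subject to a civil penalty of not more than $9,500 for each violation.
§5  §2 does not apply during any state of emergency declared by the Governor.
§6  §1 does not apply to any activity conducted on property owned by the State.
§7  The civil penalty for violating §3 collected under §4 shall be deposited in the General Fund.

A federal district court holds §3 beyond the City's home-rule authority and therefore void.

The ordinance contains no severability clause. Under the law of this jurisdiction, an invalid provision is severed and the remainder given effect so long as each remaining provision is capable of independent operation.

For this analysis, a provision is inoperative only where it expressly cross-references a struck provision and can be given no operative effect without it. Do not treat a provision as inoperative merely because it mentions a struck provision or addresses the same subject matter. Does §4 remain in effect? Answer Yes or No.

No

§3 is struck. §4 operates only by reference to §3, so it falls with §3. The whole of §7 is the disposition of the civil penalty for violating §3, defined by reference to §4, so §7 cannot stand once §4 is removed. With no severability clause, the stated default rule severs what cannot stand and enforces each remaining provision that can operate on its own. §1, §2, §5, and §6 remain in effect. §4 is among the inoperative provisions, so the answer is no.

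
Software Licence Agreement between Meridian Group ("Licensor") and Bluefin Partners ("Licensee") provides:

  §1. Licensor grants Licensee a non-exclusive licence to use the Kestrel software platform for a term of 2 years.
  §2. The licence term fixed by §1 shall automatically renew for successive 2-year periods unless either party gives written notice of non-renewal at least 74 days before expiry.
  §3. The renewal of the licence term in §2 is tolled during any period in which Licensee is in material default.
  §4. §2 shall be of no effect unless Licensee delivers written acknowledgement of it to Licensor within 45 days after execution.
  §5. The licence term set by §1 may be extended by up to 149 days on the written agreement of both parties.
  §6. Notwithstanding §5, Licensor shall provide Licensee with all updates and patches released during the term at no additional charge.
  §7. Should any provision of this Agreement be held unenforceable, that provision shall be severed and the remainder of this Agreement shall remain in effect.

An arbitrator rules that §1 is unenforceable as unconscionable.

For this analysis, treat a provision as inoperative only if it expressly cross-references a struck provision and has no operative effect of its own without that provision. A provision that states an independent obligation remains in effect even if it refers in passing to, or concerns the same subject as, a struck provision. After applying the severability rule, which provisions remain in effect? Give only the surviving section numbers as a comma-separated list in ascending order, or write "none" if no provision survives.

§1 is struck. §2 has no operative effect of its own apart from §1 and is therefore inoperative. §5 has no operative effect of its own apart from §1 and is therefore inoperative. The whole of §3 is the tolling of the renewal of the licence term, defined by reference to §2, so §3 cannot stand once §2 is removed. §4 operates only by reference to §2, so it falls with §2. §6 mentions §5 but its own obligation stands independently of §5, so §6 is not affected. §7 is a severability clause and preserves every provision that can still be given independent effect. §6 and §7 remain in effect.

6, 7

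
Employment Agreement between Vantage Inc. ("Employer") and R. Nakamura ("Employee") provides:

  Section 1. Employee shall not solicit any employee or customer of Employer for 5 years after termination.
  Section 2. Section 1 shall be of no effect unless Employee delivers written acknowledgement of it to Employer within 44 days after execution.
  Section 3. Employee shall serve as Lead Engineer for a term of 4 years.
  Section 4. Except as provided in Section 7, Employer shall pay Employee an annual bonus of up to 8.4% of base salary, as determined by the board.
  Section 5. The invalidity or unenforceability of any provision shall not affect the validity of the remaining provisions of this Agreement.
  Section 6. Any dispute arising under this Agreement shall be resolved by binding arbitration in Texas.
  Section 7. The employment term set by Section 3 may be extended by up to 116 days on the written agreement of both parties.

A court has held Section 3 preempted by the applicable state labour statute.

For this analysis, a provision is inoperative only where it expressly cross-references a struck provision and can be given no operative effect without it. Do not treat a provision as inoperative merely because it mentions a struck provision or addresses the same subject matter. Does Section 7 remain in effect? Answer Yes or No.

Section 3 is struck. Section 7 does nothing except set the extension of the employment term by reference to Section 3; with Section 3 gone it has no independent effect and is inoperative. Although Section 4 refers to Section 7, its operative terms do not depend on Section 7, so it remains in effect. Under the severability clause in Section 5, the remaining provisions continue in force. Section 1, Section 2, Section 4, Section 5, and Section 6 remain in effect. Section 7 is among the inoperative provisions, so the answer is no.

No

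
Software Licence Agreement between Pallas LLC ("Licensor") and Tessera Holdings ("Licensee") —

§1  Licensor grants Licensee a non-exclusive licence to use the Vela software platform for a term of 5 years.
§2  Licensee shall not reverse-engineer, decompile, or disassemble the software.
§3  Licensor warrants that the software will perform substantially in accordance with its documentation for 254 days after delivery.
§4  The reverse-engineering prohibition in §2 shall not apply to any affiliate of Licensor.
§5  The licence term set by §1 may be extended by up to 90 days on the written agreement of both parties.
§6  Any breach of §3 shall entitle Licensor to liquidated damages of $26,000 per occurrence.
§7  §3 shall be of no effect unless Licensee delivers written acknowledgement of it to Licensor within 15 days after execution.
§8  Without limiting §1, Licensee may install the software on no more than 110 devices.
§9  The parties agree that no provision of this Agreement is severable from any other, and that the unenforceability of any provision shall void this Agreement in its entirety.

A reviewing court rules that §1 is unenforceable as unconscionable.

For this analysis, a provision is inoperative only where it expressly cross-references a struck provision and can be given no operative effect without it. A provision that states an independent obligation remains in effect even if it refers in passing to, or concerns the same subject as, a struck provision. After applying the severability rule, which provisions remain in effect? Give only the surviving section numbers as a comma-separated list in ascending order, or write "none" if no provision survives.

none

§1 is struck. §5 does nothing except set the extension of the licence term by reference to §1; with §1 gone it has no independent effect and is inoperative. §9 provides that the Agreement is not severable, so the invalidity of any one provision voids the entire Agreement. No provision of the Agreement survives.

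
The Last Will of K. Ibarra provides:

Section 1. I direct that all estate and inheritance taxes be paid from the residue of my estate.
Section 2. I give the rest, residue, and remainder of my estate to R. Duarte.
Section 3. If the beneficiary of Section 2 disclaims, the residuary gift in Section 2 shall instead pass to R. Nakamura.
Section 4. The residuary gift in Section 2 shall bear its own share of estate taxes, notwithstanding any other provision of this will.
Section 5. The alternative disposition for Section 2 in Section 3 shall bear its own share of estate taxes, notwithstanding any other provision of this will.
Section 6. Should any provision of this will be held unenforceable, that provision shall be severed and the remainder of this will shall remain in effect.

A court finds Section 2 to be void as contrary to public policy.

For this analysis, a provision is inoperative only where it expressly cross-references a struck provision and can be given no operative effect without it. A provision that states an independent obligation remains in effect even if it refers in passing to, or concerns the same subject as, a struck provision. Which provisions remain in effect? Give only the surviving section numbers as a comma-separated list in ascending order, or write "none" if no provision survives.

Section 2 is struck. Section 3 operates only by reference to Section 2, so it falls with Section 2. Section 4 operates only by reference to Section 2, so it falls with Section 2. Section 5 operates only by reference to Section 3, so it falls with Section 3. Under the severability clause in Section 6, the remaining provisions continue in force. Section 1 and Section 6 remain in effect.

1, 6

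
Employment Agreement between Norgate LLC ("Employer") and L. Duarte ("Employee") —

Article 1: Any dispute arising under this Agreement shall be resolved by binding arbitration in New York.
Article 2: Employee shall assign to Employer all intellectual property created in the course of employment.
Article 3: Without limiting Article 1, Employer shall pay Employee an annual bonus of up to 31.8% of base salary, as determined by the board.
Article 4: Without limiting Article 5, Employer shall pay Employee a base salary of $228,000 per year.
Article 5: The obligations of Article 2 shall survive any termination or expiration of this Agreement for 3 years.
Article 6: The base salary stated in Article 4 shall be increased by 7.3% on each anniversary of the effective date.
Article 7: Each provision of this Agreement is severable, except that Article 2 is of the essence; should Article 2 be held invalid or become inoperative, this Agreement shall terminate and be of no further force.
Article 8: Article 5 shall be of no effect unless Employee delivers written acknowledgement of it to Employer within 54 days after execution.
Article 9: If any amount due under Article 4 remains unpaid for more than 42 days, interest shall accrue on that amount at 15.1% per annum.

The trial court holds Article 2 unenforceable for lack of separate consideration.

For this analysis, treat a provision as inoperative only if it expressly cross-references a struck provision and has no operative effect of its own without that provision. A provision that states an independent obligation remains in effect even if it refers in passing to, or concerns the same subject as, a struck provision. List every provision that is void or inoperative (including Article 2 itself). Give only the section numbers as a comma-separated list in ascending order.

1, 2, 3, 4, 5, 6, 7, 8, 9

Article 2 is struck. The only function of Article 5 is the survival period for Article 2, so it cannot stand once Article 2 is removed. Article 8 has no operative effect of its own apart from Article 5 and is therefore inoperative. Article 7 makes Article 2 an essential term, and Article 2 is the provision held invalid; under Article 7, the entire Agreement is therefore void. No provision of the Agreement survives.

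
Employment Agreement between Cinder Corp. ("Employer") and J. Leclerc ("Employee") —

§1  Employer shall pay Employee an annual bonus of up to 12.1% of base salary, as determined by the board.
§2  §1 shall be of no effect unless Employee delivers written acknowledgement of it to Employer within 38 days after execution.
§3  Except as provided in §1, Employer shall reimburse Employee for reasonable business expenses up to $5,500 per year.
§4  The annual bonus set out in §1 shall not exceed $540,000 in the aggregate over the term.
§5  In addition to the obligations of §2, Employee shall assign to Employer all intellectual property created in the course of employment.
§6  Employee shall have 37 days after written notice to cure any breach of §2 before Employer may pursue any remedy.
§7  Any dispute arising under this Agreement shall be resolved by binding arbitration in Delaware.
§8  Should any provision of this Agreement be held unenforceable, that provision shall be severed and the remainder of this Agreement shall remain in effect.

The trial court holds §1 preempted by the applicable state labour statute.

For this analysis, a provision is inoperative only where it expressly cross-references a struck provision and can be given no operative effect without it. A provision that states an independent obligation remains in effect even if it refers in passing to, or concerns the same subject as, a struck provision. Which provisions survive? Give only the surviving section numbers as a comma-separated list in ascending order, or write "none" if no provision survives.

§1 is struck. §2 has no operative effect of its own apart from §1 and is therefore inoperative. The whole of §4 is the aggregate cap on the annual bonus, defined by reference to §1, so §4 cannot stand once §1 is removed. §6 has no operative effect of its own apart from §2 and is therefore inoperative. §5 mentions §2 but its own obligation stands independently of §2, so §5 is not affected. §3 mentions §1 but its own obligation stands independently of §1, so §3 is not affected. §8 is a severability clause and preserves every provision that can still be given independent effect. §3, §5, §7, and §8 remain in effect.

3, 5, 7, 8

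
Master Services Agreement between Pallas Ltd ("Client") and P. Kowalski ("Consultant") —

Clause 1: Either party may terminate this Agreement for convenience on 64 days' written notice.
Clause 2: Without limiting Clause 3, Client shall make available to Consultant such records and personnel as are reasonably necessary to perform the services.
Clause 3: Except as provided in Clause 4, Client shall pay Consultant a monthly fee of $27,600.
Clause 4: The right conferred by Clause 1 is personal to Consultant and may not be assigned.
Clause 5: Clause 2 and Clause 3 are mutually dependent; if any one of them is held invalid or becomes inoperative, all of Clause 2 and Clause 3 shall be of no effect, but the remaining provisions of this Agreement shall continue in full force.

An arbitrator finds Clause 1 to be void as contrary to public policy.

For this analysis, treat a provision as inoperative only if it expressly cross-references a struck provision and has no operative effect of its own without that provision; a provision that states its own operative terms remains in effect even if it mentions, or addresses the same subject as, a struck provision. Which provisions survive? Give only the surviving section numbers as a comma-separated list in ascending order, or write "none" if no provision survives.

2, 3, 5

Clause 1 is struck. Clause 4 operates only by reference to Clause 1, so it falls with Clause 1. Clause 3 mentions Clause 4 but its own obligation stands independently of Clause 4, so Clause 3 is not affected. Clause 5 ties Clause 2 and Clause 3 together, but none of those is affected here; the remaining provisions continue in force under Clause 5. That leaves Clause 2, Clause 3, and Clause 5 in effect.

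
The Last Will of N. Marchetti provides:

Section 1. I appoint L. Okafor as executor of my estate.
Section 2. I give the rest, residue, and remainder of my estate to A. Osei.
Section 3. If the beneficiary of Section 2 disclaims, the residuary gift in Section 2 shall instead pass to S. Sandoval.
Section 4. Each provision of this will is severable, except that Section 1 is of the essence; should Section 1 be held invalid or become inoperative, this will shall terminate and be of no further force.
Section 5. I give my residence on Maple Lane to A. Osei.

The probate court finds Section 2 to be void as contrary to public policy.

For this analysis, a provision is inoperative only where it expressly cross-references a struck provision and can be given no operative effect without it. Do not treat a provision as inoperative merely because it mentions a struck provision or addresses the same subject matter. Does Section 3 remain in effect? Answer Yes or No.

Section 2 is struck. Section 3 operates only by reference to Section 2, so it falls with Section 2. Section 4 makes Section 1 an essential term, but Section 1 is unaffected, so the severability proviso in Section 4 preserves the remaining provisions. That leaves Section 1, Section 4, and Section 5 in effect. Section 3 is among the inoperative provisions, so the answer is no.

No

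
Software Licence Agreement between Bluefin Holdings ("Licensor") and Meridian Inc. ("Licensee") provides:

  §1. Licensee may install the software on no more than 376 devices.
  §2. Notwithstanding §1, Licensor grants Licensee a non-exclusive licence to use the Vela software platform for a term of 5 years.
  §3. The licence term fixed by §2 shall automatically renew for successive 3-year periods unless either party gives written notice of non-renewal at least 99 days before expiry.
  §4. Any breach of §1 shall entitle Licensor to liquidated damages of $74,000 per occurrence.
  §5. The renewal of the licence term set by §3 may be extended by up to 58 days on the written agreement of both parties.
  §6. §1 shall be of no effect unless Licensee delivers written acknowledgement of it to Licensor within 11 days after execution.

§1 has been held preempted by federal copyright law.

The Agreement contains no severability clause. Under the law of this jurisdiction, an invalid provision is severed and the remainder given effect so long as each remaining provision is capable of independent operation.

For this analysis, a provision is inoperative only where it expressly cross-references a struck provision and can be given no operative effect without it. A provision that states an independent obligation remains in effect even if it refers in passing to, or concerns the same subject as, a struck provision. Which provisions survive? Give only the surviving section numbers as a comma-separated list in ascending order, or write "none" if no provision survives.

2, 3, 5

§1 is struck. The whole of §4 is the liquidated-damages amount, defined by reference to §1, so §4 cannot stand once §1 is removed. §6 has no operative effect of its own apart from §1 and is therefore inoperative. §2 mentions §1 but its own obligation stands independently of §1, so §2 is not affected. With no severability clause, the stated default rule severs what cannot stand and enforces each remaining provision that can operate on its own. That leaves §2, §3, and §5 in effect.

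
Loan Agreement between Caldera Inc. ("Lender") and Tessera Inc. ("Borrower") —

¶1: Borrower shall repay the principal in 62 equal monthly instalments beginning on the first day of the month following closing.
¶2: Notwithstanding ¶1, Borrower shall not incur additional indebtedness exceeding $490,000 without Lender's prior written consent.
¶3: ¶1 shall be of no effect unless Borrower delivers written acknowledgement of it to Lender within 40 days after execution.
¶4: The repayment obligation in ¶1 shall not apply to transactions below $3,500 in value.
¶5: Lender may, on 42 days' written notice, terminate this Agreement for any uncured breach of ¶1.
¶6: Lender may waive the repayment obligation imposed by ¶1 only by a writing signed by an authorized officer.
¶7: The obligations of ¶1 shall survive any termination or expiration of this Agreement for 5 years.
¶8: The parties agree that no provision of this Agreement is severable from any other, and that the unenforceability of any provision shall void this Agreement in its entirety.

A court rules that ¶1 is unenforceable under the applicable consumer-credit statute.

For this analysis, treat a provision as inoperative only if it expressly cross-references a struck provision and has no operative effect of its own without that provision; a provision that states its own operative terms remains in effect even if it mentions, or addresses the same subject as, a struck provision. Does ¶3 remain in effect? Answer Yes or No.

¶1 is struck. ¶3 merely fixes the acknowledgement condition for ¶1; with ¶1 gone it has nothing to operate on and falls away. ¶4 operates only by reference to ¶1, so it falls with ¶1. The only function of ¶5 is the termination right for breach of ¶1, so it cannot stand once ¶1 is removed. The only function of ¶6 is the waiver condition for ¶1, so it cannot stand once ¶1 is removed. ¶7 has no operative effect of its own apart from ¶1 and is therefore inoperative. ¶8 provides that the Agreement is not severable, so the invalidity of any one provision voids the entire Agreement. No provision of the Agreement survives. ¶3 is among the inoperative provisions, so the answer is no.

No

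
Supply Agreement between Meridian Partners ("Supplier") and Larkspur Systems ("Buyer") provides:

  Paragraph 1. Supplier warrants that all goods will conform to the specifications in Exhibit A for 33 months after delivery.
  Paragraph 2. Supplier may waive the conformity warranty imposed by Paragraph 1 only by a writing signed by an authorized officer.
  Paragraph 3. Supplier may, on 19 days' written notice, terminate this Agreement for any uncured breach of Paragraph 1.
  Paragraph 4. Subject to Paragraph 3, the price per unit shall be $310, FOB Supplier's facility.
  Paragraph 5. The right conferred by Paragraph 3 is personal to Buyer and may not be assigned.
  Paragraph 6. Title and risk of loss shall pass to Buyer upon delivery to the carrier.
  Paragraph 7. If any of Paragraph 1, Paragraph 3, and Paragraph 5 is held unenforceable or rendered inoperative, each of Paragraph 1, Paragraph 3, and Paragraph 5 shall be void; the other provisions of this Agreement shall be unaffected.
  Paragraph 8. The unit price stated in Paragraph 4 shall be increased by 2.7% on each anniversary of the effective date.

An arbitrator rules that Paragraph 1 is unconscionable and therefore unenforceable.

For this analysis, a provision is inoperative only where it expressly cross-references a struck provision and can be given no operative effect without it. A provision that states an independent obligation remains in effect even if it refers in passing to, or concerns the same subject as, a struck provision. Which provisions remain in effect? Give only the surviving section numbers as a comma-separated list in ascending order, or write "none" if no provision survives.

Paragraph 1 is struck. Paragraph 2 operates only by reference to Paragraph 1, so it falls with Paragraph 1. Paragraph 3 merely fixes the termination right for breach of Paragraph 1; with Paragraph 1 gone it has nothing to operate on and falls away. Paragraph 5 operates only by reference to Paragraph 3, so it falls with Paragraph 3. Although Paragraph 4 refers to Paragraph 3, its operative terms do not depend on Paragraph 3, so it remains in effect. Paragraph 7 declares Paragraph 1, Paragraph 3, and Paragraph 5 mutually dependent; since one of them has fallen, all of them are of no effect. The remainder continues in force under Paragraph 7. That leaves Paragraph 4, Paragraph 6, Paragraph 7, and Paragraph 8 in effect.

4, 6, 7, 8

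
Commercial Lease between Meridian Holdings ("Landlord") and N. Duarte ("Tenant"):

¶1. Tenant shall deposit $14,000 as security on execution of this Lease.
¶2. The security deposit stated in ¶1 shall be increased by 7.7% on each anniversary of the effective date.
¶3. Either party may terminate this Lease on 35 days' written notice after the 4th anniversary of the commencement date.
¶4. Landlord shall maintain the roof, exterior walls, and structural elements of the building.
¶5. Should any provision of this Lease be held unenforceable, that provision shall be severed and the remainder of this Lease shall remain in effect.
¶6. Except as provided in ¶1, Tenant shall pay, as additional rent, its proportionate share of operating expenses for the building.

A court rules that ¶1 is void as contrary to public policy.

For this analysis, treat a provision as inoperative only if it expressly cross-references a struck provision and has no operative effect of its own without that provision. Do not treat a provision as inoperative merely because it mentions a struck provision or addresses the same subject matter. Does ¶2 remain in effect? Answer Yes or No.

No

¶1 is struck. The whole of ¶2 is the escalation of the security deposit, defined by reference to ¶1, so ¶2 cannot stand once ¶1 is removed. Although ¶6 refers to ¶1, its operative terms do not depend on ¶1, so it remains in effect. Under the severability clause in ¶5, the remaining provisions continue in force. The provisions still in force are ¶3, ¶4, ¶5, and ¶6. ¶2 is among the inoperative provisions, so the answer is no.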